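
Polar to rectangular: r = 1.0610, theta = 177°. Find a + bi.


a = 1.0610*cos(177°) = 1.0610*(-0.9986) = -1.0595
b = 1.0610*sin(177°) = 1.0610*0.0523 = 0.0555

-1.0595 + 0.0555i


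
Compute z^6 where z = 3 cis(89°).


r^6 = 3^6 = 729
n*theta = 6*89° = 534° = 174° (mod 360)
a = 729*cos(174°) = -725.0065
b = 729*sin(174°) = 76.2012

729 cis(174°) = -725.0065 + 76.2012i


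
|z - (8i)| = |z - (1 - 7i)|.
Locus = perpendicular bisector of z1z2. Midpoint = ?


Equal distances means the locus is the perpendicular bisector of z1 and z2.
Midpoint = ((0+1)/2, (8+(-7))/2) = (0.5000, 0.5000)

Perpendicular bisector through (0.5000, 0.5000)


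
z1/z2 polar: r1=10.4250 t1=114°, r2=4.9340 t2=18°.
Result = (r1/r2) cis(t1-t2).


r = 10.4250 / 4.9340 = 2.1129
theta = 114° - 18° = 96° = 96° (mod 360)

2.1129 cis(96°)


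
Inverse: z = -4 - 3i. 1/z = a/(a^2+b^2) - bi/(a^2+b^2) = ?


|z|^2 = 16+9 = 25
1/z = (-4 + 3i)/25

1/z = -0.1600 + 0.1200i


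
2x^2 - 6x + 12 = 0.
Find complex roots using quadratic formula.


disc = (-6)^2 - 4*2*12 = 36 - 96 = -60
sqrt(|disc|) = sqrt(60) = 7.7460
Real part = 6/(2*2) = 1.5000
Imag part = 7.7460/(2*2) = 1.9365

1.5000 ± 1.9365i


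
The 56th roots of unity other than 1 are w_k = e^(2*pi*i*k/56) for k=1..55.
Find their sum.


With w = e^(2*pi*i/56), all 56 of the 56th roots of unity w^0 = 1, w, ..., w^(55) sum to 0: 1 + w + ... + w^(55) = (1 - w^56)/(1 - w) = 0 since w^56 = 1, w ≠ 1.
Removing the root 1: w + w^2 + ... + w^(55) = 0 - 1 = -1

Sum = -1


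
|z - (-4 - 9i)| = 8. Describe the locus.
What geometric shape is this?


|z - z0| = r is a circle with center z0 and radius r.
Center = (-4, -9), radius = 8

Circle with center (-4, -9) and radius 8


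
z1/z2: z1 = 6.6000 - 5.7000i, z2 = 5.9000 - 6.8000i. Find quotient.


Conjugate of z2 = 5.9000 + 6.8000i
Numerator: (6.6000 - 5.7000i)(5.9000 + 6.8000i) = 77.7000 + 11.2500i
Denominator: 5.9^2 + (-6.8)^2 = 81.05
Result = (77.7000 + 11.2500i)/81.05

0.9587 + 0.1388i


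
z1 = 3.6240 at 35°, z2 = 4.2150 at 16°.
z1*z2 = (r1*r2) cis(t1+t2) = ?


r = 3.6240 * 4.2150 = 15.2752
theta = 35° + 16° = 51° = 51° (mod 360)

15.2752 cis(51°)


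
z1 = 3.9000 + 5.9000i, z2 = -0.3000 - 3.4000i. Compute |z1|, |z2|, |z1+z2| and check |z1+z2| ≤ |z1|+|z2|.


|z1| = sqrt(3.9^2 + 5.9^2) = sqrt(50.02) = 7.0725
|z2| = sqrt((-0.3)^2 + (-3.4)^2) = sqrt(11.65) = 3.4132
z1+z2 = 3.6000 + 2.5000i
|z1+z2| = sqrt(19.21) = 4.3829
|z1|+|z2| = 7.0725 + 3.4132 = 10.4857

|z1+z2| = 4.3829 ≤ |z1|+|z2| = 10.4857 (verified)


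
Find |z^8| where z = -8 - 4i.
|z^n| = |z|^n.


|z| = sqrt(64+16) = sqrt(80) = 8.9443
|z^8| = |z|^8 = (sqrt(80))^8 = 80^4 = 40960000

|z^8| = 40960000


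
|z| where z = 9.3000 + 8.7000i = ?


|z| = sqrt(9.3^2 + 8.7^2) = sqrt(86.49 + 75.69) = sqrt(162.18) = 12.7350

|z| = 12.7350


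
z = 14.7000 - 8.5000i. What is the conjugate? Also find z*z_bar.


z_bar = 14.7000 + 8.5000i
z*z_bar = 14.7^2 + (-8.5)^2 = 216.09 + 72.25 = 288.34

z_bar = 14.7000 + 8.5000i, z*z_bar = 288.34


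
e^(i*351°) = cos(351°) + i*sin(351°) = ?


cos(351°) = 0.9877
sin(351°) = -0.1564

e^(i*351°) = 0.9877 - 0.1564i


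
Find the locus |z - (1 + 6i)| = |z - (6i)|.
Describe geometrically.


Equal distances means the locus is the perpendicular bisector of z1 and z2.
Midpoint = ((1+0)/2, (6+6)/2) = (0.5000, 6.0000)

Perpendicular bisector through (0.5000, 6.0000)


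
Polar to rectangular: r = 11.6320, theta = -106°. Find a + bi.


a = 11.6320*cos(-106°) = 11.6320*(-0.27564) = -3.2062
b = 11.6320*sin(-106°) = 11.6320*(-0.96126) = -11.1814

-3.2062 - 11.1814i


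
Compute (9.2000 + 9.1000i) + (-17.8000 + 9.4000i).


Real: 9.2 - 17.8 = -8.6
Imag: 9.1 + 9.4 = 18.5

-8.6000 + 18.5000i


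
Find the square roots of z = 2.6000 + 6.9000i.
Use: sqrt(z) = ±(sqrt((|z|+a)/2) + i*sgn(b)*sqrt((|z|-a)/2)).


|z| = sqrt(6.76+47.61) = 7.3736
sqrt((|z|+a)/2) = sqrt((7.3736+2.6)/2) = sqrt(4.9868) = 2.2331
sqrt((|z|-a)/2) = sqrt((7.3736-2.6)/2) = sqrt(2.3868) = 1.5449

±(2.2331 + 1.5449i) i.e. 2.2331 + 1.5449i and -2.2331 - 1.5449i


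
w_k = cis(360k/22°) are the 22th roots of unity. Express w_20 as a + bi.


Angle = 360*20/22 = 327.2727°
a = cos(327.2727°) = 0.8413
b = sin(327.2727°) = -0.5406

0.8413 - 0.5406i


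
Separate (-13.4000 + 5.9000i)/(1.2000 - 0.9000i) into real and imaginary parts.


Multiply by conjugate: (-13.4000 + 5.9000i)(1.2000 + 0.9000i) / (1.2^2 + (-0.9)^2)
Numerator real = -13.4*1.2 + 5.9*(-0.9) = -21.39
Numerator imag = 5.9*1.2 - (-13.4)*(-0.9) = -4.98
Denominator = 2.25
Re(z) = -21.39/2.25 = -9.5067
Im(z) = -4.98/2.25 = -2.2133

Re(z) = -9.5067, Im(z) = -2.2133


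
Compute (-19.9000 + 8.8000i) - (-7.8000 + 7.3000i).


Real: -19.9 + 7.8 = -12.1
Imag: 8.8 - 7.3 = 1.5

-12.1000 + 1.5000i


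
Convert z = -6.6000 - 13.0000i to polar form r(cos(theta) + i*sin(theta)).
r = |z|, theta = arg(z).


r = sqrt(43.56+169) = sqrt(212.56) = 14.5794
theta = atan2(-13, -6.6) = -116.9166 degrees

r = 14.5794, theta = -116.9166 degrees


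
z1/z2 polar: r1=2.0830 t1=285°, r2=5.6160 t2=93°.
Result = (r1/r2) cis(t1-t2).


r = 2.0830 / 5.6160 = 0.3709
theta = 285° - 93° = 192° = 192° (mod 360)

0.3709 cis(192°)


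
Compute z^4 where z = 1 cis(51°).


r^4 = 1^4 = 1
n*theta = 4*51° = 204° = 204° (mod 360)
a = 1*cos(204°) = -0.9135
b = 1*sin(204°) = -0.4067

1 cis(204°) = -0.9135 - 0.4067i


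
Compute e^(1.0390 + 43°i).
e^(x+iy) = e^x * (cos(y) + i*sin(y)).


e^1.0390 = 2.8264
cos(43°) = 0.73135
sin(43°) = 0.682
Real = 2.8264*0.73135 = 2.0671
Imag = 2.8264*0.682 = 1.9276

2.0671 + 1.9276i


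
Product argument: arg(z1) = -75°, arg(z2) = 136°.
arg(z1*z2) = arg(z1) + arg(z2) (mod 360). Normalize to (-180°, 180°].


arg(z1*z2) = -75° + 136° = 61°
Normalized to (-180°, 180°]: 61°

61°


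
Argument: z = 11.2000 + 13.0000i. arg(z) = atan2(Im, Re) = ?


Re = 11.2, Im = 13
arg = atan2(13, 11.2) = 49.2538 degrees

arg(z) = 49.2538 degrees


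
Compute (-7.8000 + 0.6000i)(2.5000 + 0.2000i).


Real = -7.8*2.5 - 0.6*0.2 = -19.5 - 0.12 = -19.62
Imag = -7.8*0.2 + 2.5*0.6 = -1.56 + 1.5 = -0.06

-19.6200 - 0.0600i


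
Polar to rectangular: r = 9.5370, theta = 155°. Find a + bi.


a = 9.5370*cos(155°) = 9.5370*(-0.90631) = -8.6435
b = 9.5370*sin(155°) = 9.5370*0.42262 = 4.0305

-8.6435 + 4.0305i


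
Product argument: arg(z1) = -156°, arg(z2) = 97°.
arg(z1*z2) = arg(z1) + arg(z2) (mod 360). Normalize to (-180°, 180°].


arg(z1*z2) = -156° + 97° = -59°
Normalized to (-180°, 180°]: -59°

-59°


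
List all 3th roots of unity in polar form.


The 3th roots of unity are cis(360k/3°) for k=0..2
Angle step = 360/3 = 120°
Primitive root: cis(120°)
Primitive root = -0.5000 + 0.8660i

3 roots at angles: 0°, 120°, 240°


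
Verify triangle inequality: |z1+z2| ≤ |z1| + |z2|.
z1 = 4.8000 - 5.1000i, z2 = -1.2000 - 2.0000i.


|z1| = sqrt(4.8^2 + (-5.1)^2) = sqrt(49.05) = 7.0036
|z2| = sqrt((-1.2)^2 + (-2)^2) = sqrt(5.44) = 2.3324
z1+z2 = 3.6000 - 7.1000i
|z1+z2| = sqrt(63.37) = 7.9605
|z1|+|z2| = 7.0036 + 2.3324 = 9.3360

|z1+z2| = 7.9605 ≤ |z1|+|z2| = 9.3360 (verified)


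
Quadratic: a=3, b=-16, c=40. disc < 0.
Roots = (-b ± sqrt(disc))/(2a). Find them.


disc = (-16)^2 - 4*3*40 = 256 - 480 = -224
sqrt(|disc|) = sqrt(224) = 14.9666
Real part = 16/(2*3) = 2.6667
Imag part = 14.9666/(2*3) = 2.4944

2.6667 ± 2.4944i


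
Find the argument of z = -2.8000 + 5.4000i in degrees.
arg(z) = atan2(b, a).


Re = -2.8, Im = 5.4
arg = atan2(5.4, -2.8) = 117.4076 degrees

arg(z) = 117.4076 degrees


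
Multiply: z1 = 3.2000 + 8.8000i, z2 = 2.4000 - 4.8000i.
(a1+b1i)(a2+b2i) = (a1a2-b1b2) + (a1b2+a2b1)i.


Real = 3.2*2.4 - 8.8*(-4.8) = 7.68 - (-42.24) = 49.92
Imag = 3.2*(-4.8) + 2.4*8.8 = -15.36 + 21.12 = 5.76

49.9200 + 5.7600i


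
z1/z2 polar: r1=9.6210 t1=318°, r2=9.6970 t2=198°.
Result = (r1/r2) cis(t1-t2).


r = 9.6210 / 9.6970 = 0.9922
theta = 318° - 198° = 120° = 120° (mod 360)

0.9922 cis(120°)


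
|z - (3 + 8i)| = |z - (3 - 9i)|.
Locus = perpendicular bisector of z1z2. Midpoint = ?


Equal distances means the locus is the perpendicular bisector of z1 and z2.
Midpoint = ((3+3)/2, (8+(-9))/2) = (3.0000, -0.5000)

Perpendicular bisector through (3.0000, -0.5000)


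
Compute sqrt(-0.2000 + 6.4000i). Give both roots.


|z| = sqrt(0.04+40.96) = 6.4031
sqrt((|z|+a)/2) = sqrt((6.4031+(-0.2))/2) = sqrt(3.1016) = 1.7611
sqrt((|z|-a)/2) = sqrt((6.4031-(-0.2))/2) = sqrt(3.3016) = 1.8170

±(1.7611 + 1.8170i) i.e. 1.7611 + 1.8170i and -1.7611 - 1.8170i


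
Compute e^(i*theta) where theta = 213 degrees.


cos(213°) = -0.8387
sin(213°) = -0.5446

e^(i*213°) = -0.8387 - 0.5446i


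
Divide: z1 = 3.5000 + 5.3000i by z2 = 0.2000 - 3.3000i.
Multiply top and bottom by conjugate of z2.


Conjugate of z2 = 0.2000 + 3.3000i
Numerator: (3.5000 + 5.3000i)(0.2000 + 3.3000i) = -16.7900 + 12.6100i
Denominator: 0.2^2 + (-3.3)^2 = 10.93
Result = (-16.7900 + 12.6100i)/10.93

-1.5361 + 1.1537i


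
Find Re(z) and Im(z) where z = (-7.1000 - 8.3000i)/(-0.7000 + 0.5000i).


Multiply by conjugate: (-7.1000 - 8.3000i)(-0.7000 - 0.5000i) / ((-0.7)^2 + 0.5^2)
Numerator real = -7.1*(-0.7) - (8.3)*0.5 = 0.82
Numerator imag = -8.3*(-0.7) - (-7.1)*0.5 = 9.36
Denominator = 0.74
Re(z) = 0.82/0.74 = 1.1081
Im(z) = 9.36/0.74 = 12.6486

Re(z) = 1.1081, Im(z) = 12.6486


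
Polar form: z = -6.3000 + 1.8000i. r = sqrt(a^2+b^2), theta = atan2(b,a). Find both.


r = sqrt(39.69+3.24) = sqrt(42.93) = 6.5521
theta = atan2(1.8, -6.3) = 164.0546 degrees

r = 6.5521, theta = 164.0546 degrees


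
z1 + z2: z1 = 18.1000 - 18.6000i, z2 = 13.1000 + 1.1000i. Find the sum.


Real: 18.1 + 13.1 = 31.2
Imag: -18.6 + 1.1 = -17.5

31.2000 - 17.5000i


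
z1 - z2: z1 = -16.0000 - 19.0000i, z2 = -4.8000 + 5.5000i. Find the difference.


Real: -16 + 4.8 = -11.2
Imag: -19 - 5.5 = -24.5

-11.2000 - 24.5000i


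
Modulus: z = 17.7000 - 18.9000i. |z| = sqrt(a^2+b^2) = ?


|z| = sqrt(17.7^2 + (-18.9)^2) = sqrt(313.29 + 357.21) = sqrt(670.5) = 25.8940

|z| = 25.8940


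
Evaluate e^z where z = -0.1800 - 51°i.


e^-0.1800 = 0.8353
cos(-51°) = 0.6293
sin(-51°) = -0.7771
Real = 0.8353*0.6293 = 0.5257
Imag = 0.8353*(-0.7771) = -0.6491

0.5257 - 0.6491i


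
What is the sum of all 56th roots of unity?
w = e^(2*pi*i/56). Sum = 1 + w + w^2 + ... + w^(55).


The sum of all 56th roots of unity is 0.
Geometric series: (1 - w^56)/(1 - w) = (1-1)/(1-w) = 0 since w^56 = 1, w ≠ 1.
Alternatively: coefficient of z^55 in z^56 - 1 is 0.

0


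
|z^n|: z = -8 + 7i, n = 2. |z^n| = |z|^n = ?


|z| = sqrt(64+49) = sqrt(113) = 10.6301
|z^2| = |z|^2 = (sqrt(113))^2 = 113

|z^2| = 113


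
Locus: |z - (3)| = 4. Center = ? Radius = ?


|z - z0| = r is a circle with center z0 and radius r.
Center = (3, 0), radius = 4

Circle with center (3, 0) and radius 4


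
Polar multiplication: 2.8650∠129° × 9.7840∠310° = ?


r = 2.8650 * 9.7840 = 28.0312
theta = 129° + 310° = 439° = 79° (mod 360)

28.0312 cis(79°)


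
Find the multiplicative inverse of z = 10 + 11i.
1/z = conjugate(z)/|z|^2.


|z|^2 = 100+121 = 221
1/z = (10 - 11i)/221

1/z = 0.0452 - 0.0498i


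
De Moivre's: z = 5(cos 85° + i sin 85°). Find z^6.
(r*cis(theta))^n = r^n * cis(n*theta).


r^6 = 5^6 = 15625
n*theta = 6*85° = 510° = 150° (mod 360)
a = 15625*cos(150°) = -13531.6469
b = 15625*sin(150°) = 7812.5000

15625 cis(150°) = -13531.6469 + 7812.5000i


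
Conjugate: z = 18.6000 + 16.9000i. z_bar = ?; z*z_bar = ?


z_bar = 18.6000 - 16.9000i
z*z_bar = 18.6^2 + 16.9^2 = 345.96 + 285.61 = 631.57

z_bar = 18.6000 - 16.9000i, z*z_bar = 631.57


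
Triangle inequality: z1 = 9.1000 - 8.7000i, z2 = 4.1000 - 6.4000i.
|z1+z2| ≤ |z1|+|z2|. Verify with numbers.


|z1| = sqrt(9.1^2 + (-8.7)^2) = sqrt(158.5) = 12.5897
|z2| = sqrt(4.1^2 + (-6.4)^2) = sqrt(57.77) = 7.6007
z1+z2 = 13.2000 - 15.1000i
|z1+z2| = sqrt(402.25) = 20.0562
|z1|+|z2| = 12.5897 + 7.6007 = 20.1904

|z1+z2| = 20.0562 ≤ |z1|+|z2| = 20.1904 (verified)


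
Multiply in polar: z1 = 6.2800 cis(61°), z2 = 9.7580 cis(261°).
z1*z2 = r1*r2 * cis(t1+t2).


r = 6.2800 * 9.7580 = 61.2802
theta = 61° + 261° = 322° = 322° (mod 360)

61.2802 cis(322°)


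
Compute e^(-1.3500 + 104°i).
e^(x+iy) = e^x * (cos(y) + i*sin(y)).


e^-1.3500 = 0.2592
cos(104°) = -0.2419
sin(104°) = 0.9703
Real = 0.2592*(-0.2419) = -0.0627
Imag = 0.2592*0.9703 = 0.2515

-0.0627 + 0.2515i


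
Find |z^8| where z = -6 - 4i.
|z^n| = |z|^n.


|z| = sqrt(36+16) = sqrt(52) = 7.2111
|z^8| = |z|^8 = (sqrt(52))^8 = 52^4 = 7311616

|z^8| = 7311616


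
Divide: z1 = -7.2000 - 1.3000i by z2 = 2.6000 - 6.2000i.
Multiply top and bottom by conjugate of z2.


Conjugate of z2 = 2.6000 + 6.2000i
Numerator: (-7.2000 - 1.3000i)(2.6000 + 6.2000i) = -10.6600 - 48.0200i
Denominator: 2.6^2 + (-6.2)^2 = 45.2
Result = (-10.6600 - 48.0200i)/45.2

-0.2358 - 1.0624i


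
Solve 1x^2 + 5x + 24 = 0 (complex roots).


disc = 5^2 - 4*1*24 = 25 - 96 = -71
sqrt(|disc|) = sqrt(71) = 8.4261
Real part = -5/(2*1) = -2.5000
Imag part = 8.4261/(2*1) = 4.2131

-2.5000 ± 4.2131i


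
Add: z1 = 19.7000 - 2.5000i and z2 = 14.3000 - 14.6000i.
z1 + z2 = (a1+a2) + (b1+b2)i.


Real: 19.7 + 14.3 = 34
Imag: -2.5 - 14.6 = -17.1

34.0000 - 17.1000i


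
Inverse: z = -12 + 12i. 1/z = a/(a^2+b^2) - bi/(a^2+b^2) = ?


|z|^2 = 144+144 = 288
1/z = (-12 - 12i)/288

1/z = -0.0417 - 0.0417i


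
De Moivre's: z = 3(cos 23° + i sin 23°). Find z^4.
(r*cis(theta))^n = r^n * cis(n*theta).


r^4 = 3^4 = 81
n*theta = 4*23° = 92° = 92° (mod 360)
a = 81*cos(92°) = -2.8269
b = 81*sin(92°) = 80.9507

81 cis(92°) = -2.8269 + 80.9507i


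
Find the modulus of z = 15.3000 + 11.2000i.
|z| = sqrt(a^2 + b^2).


|z| = sqrt(15.3^2 + 11.2^2) = sqrt(234.09 + 125.44) = sqrt(359.53) = 18.9613

|z| = 18.9613


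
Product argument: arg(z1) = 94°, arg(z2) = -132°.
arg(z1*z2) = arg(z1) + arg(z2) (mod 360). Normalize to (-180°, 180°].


arg(z1*z2) = 94° - 132° = -38°
Normalized to (-180°, 180°]: -38°

-38°


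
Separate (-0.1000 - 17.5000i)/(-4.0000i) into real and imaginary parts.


Multiply by conjugate: (-0.1000 - 17.5000i)(4.0000i) / (0^2 + (-4)^2)
Numerator real = -0.1*0 - (17.5)*(-4) = 70
Numerator imag = -17.5*0 - (-0.1)*(-4) = -0.4
Denominator = 16
Re(z) = 70/16 = 4.3750
Im(z) = -0.4/16 = -0.0250

Re(z) = 4.3750, Im(z) = -0.0250


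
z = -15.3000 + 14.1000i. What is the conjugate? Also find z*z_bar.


z_bar = -15.3000 - 14.1000i
z*z_bar = (-15.3)^2 + 14.1^2 = 234.09 + 198.81 = 432.9

z_bar = -15.3000 - 14.1000i, z*z_bar = 432.9


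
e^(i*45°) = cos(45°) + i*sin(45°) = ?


cos(45°) = 0.7071
sin(45°) = 0.7071

e^(i*45°) = 0.7071 + 0.7071i


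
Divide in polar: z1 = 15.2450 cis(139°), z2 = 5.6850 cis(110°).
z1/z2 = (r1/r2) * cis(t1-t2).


r = 15.2450 / 5.6850 = 2.6816
theta = 139° - 110° = 29° = 29° (mod 360)

2.6816 cis(29°)


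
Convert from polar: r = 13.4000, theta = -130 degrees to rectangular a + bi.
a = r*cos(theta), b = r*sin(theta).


a = 13.4000*cos(-130°) = 13.4000*(-0.64279) = -8.6134
b = 13.4000*sin(-130°) = 13.4000*(-0.766044) = -10.2650

-8.6134 - 10.2650i


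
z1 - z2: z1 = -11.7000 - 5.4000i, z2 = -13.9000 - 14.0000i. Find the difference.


Real: -11.7 + 13.9 = 2.2
Imag: -5.4 + 14 = 8.6

2.2000 + 8.6000i


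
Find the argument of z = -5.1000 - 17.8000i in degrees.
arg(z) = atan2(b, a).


Re = -5.1, Im = -17.8
arg = atan2(-17.8, -5.1) = -105.9879 degrees

arg(z) = -105.9879 degrees


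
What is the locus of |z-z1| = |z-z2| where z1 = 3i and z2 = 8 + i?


Equal distances means the locus is the perpendicular bisector of z1 and z2.
Midpoint = ((0+8)/2, (3+1)/2) = (4.0000, 2.0000)

Perpendicular bisector through (4.0000, 2.0000)


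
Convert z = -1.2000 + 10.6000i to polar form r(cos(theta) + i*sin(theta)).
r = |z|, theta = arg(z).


r = sqrt(1.44+112.36) = sqrt(113.8) = 10.6677
theta = atan2(10.6, -1.2) = 96.4588 degrees

r = 10.6677, theta = 96.4588 degrees


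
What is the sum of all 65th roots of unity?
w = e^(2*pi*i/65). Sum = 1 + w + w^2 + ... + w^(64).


The sum of all 65th roots of unity is 0.
Geometric series: (1 - w^65)/(1 - w) = (1-1)/(1-w) = 0 since w^65 = 1, w ≠ 1.
Alternatively: coefficient of z^64 in z^65 - 1 is 0.

0


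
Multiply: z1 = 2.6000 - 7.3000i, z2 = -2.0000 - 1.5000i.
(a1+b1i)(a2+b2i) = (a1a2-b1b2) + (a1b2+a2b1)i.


Real = 2.6*(-2) - (-7.3)*(-1.5) = -5.2 - 10.95 = -16.15
Imag = 2.6*(-1.5) - (2)*(-7.3) = -3.9 + 14.6 = 10.7

-16.1500 + 10.7000i


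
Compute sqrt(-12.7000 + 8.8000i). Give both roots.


|z| = sqrt(161.29+77.44) = 15.4509
sqrt((|z|+a)/2) = sqrt((15.4509+(-12.7))/2) = sqrt(1.3754) = 1.1728
sqrt((|z|-a)/2) = sqrt((15.4509-(-12.7))/2) = sqrt(14.0754) = 3.7517

±(1.1728 + 3.7517i) i.e. 1.1728 + 3.7517i and -1.1728 - 3.7517i


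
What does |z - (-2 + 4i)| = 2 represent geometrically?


|z - z0| = r is a circle with center z0 and radius r.
Center = (-2, 4), radius = 2

Circle with center (-2, 4) and radius 2


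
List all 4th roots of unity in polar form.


The 4th roots of unity are cis(360k/4°) for k=0..3
Angle step = 360/4 = 90°
Primitive root: cis(90°)
Primitive root = 0 + 1.0000i

4 roots at angles: 0°, 90°, 180°, 270°


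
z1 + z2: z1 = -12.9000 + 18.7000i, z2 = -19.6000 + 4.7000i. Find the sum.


Real: -12.9 - 19.6 = -32.5
Imag: 18.7 + 4.7 = 23.4

-32.5000 + 23.4000i


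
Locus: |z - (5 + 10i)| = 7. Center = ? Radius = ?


|z - z0| = r is a circle with center z0 and radius r.
Center = (5, 10), radius = 7

Circle with center (5, 10) and radius 7


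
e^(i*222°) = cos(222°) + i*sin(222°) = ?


cos(222°) = -0.7431
sin(222°) = -0.6691

e^(i*222°) = -0.7431 - 0.6691i


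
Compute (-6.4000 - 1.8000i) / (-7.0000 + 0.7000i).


Conjugate of z2 = -7.0000 - 0.7000i
Numerator: (-6.4000 - 1.8000i)(-7.0000 - 0.7000i) = 43.5400 + 17.0800i
Denominator: (-7)^2 + 0.7^2 = 49.49
Result = (43.5400 + 17.0800i)/49.49

0.8798 + 0.3451i


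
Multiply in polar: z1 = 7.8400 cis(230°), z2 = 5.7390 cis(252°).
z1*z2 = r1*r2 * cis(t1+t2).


r = 7.8400 * 5.7390 = 44.9938
theta = 230° + 252° = 482° = 122° (mod 360)

44.9938 cis(122°)


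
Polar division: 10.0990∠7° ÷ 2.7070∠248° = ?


r = 10.0990 / 2.7070 = 3.7307
theta = 7° - 248° = -241° = 119° (mod 360)

3.7307 cis(119°)


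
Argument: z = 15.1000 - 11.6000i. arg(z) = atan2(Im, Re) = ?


Re = 15.1, Im = -11.6
arg = atan2(-11.6, 15.1) = -37.5319 degrees

arg(z) = -37.5319 degrees


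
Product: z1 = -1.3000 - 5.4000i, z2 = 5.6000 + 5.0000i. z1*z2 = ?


Real = -1.3*5.6 - (-5.4)*5 = -7.28 - (-27) = 19.72
Imag = -1.3*5 + 5.6*(-5.4) = -6.5 - (30.24) = -36.74

19.7200 - 36.7400i


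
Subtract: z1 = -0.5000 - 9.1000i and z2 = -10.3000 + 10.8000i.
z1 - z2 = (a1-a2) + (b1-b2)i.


Real: -0.5 + 10.3 = 9.8
Imag: -9.1 - 10.8 = -19.9

9.8000 - 19.9000i


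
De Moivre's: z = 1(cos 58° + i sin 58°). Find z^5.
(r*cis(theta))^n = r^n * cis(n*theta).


r^5 = 1^5 = 1
n*theta = 5*58° = 290° = 290° (mod 360)
a = 1*cos(290°) = 0.3420
b = 1*sin(290°) = -0.9397

1 cis(290°) = 0.3420 - 0.9397i


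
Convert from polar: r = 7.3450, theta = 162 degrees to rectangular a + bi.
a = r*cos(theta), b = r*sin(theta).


a = 7.3450*cos(162°) = 7.3450*(-0.95106) = -6.9855
b = 7.3450*sin(162°) = 7.3450*0.309017 = 2.2697

-6.9855 + 2.2697i


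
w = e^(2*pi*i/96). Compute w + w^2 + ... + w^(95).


With w = e^(2*pi*i/96), all 96 of the 96th roots of unity w^0 = 1, w, ..., w^(95) sum to 0: 1 + w + ... + w^(95) = (1 - w^96)/(1 - w) = 0 since w^96 = 1, w ≠ 1.
Removing the root 1: w + w^2 + ... + w^(95) = 0 - 1 = -1

Sum = -1


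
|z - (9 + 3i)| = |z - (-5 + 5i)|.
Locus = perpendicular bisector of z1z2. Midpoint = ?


Equal distances means the locus is the perpendicular bisector of z1 and z2.
Midpoint = ((9+(-5))/2, (3+5)/2) = (2.0000, 4.0000)

Perpendicular bisector through (2.0000, 4.0000)


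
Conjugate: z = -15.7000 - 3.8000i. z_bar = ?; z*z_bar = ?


z_bar = -15.7000 + 3.8000i
z*z_bar = (-15.7)^2 + (-3.8)^2 = 246.49 + 14.44 = 260.93

z_bar = -15.7000 + 3.8000i, z*z_bar = 260.93


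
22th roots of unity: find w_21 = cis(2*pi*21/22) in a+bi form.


Angle = 360*21/22 = 343.6364°
a = cos(343.6364°) = 0.9595
b = sin(343.6364°) = -0.2817

0.9595 - 0.2817i


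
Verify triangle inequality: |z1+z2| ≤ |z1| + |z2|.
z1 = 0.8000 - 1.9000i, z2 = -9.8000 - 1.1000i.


|z1| = sqrt(0.8^2 + (-1.9)^2) = sqrt(4.25) = 2.0616
|z2| = sqrt((-9.8)^2 + (-1.1)^2) = sqrt(97.25) = 9.8615
z1+z2 = -9.0000 - 3.0000i
|z1+z2| = sqrt(90) = 9.4868
|z1|+|z2| = 2.0616 + 9.8615 = 11.9231

|z1+z2| = 9.4868 ≤ |z1|+|z2| = 11.9231 (verified)


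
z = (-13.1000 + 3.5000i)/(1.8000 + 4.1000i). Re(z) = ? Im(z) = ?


Multiply by conjugate: (-13.1000 + 3.5000i)(1.8000 - 4.1000i) / (1.8^2 + 4.1^2)
Numerator real = -13.1*1.8 + 3.5*4.1 = -9.23
Numerator imag = 3.5*1.8 - (-13.1)*4.1 = 60.01
Denominator = 20.05
Re(z) = -9.23/20.05 = -0.4603
Im(z) = 60.01/20.05 = 2.9930

Re(z) = -0.4603, Im(z) = 2.9930


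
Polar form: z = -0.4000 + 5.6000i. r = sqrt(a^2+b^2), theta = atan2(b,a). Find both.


r = sqrt(0.16+31.36) = sqrt(31.52) = 5.6143
theta = atan2(5.6, -0.4) = 94.0856 degrees

r = 5.6143, theta = 94.0856 degrees


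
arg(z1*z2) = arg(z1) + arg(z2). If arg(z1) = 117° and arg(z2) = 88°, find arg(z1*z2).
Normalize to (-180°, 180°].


arg(z1*z2) = 117° + 88° = 205°
Normalized to (-180°, 180°]: -155°

-155°


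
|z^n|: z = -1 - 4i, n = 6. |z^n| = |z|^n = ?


|z| = sqrt(1+16) = sqrt(17) = 4.1231
|z^6| = |z|^6 = (sqrt(17))^6 = 17^3 = 4913

|z^6| = 4913


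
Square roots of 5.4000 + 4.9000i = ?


|z| = sqrt(29.16+24.01) = 7.2918
sqrt((|z|+a)/2) = sqrt((7.2918+5.4)/2) = sqrt(6.3459) = 2.5191
sqrt((|z|-a)/2) = sqrt((7.2918-5.4)/2) = sqrt(0.9459) = 0.9726

±(2.5191 + 0.9726i) i.e. 2.5191 + 0.9726i and -2.5191 - 0.9726i


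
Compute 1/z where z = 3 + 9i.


|z|^2 = 9+81 = 90
1/z = (3 - 9i)/90

1/z = 0.0333 - 0.1000i


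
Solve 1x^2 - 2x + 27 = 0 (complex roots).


disc = (-2)^2 - 4*1*27 = 4 - 108 = -104
sqrt(|disc|) = sqrt(104) = 10.1980
Real part = 2/(2*1) = 1.0000
Imag part = 10.1980/(2*1) = 5.0990

1.0000 ± 5.0990i


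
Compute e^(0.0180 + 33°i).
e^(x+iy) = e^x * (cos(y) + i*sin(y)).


e^0.0180 = 1.0182
cos(33°) = 0.83867
sin(33°) = 0.5446
Real = 1.0182*0.83867 = 0.8539
Imag = 1.0182*0.5446 = 0.5545

0.8539 + 0.5545i


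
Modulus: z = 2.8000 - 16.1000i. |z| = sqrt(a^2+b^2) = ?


|z| = sqrt(2.8^2 + (-16.1)^2) = sqrt(7.84 + 259.21) = sqrt(267.05) = 16.3417

|z| = 16.3417


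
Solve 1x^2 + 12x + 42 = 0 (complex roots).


disc = 12^2 - 4*1*42 = 144 - 168 = -24
sqrt(|disc|) = sqrt(24) = 4.8990
Real part = -12/(2*1) = -6.0000
Imag part = 4.8990/(2*1) = 2.4495

-6.0000 ± 2.4495i


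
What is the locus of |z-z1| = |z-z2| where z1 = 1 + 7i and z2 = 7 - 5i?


Equal distances means the locus is the perpendicular bisector of z1 and z2.
Midpoint = ((1+7)/2, (7+(-5))/2) = (4.0000, 1.0000)

Perpendicular bisector through (4.0000, 1.0000)


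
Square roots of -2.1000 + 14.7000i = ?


|z| = sqrt(4.41+216.09) = 14.8492
sqrt((|z|+a)/2) = sqrt((14.8492+(-2.1))/2) = sqrt(6.3746) = 2.5248
sqrt((|z|-a)/2) = sqrt((14.8492-(-2.1))/2) = sqrt(8.4746) = 2.9111

±(2.5248 + 2.9111i) i.e. 2.5248 + 2.9111i and -2.5248 - 2.9111i


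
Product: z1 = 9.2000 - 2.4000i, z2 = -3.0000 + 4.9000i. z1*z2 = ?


Real = 9.2*(-3) - (-2.4)*4.9 = -27.6 - (-11.76) = -15.84
Imag = 9.2*4.9 - (3)*(-2.4) = 45.08 + 7.2 = 52.28

-15.8400 + 52.2800i


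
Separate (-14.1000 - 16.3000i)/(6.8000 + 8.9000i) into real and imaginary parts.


Multiply by conjugate: (-14.1000 - 16.3000i)(6.8000 - 8.9000i) / (6.8^2 + 8.9^2)
Numerator real = -14.1*6.8 - (16.3)*8.9 = -240.95
Numerator imag = -16.3*6.8 - (-14.1)*8.9 = 14.65
Denominator = 125.45
Re(z) = -240.95/125.45 = -1.9207
Im(z) = 14.65/125.45 = 0.1168

Re(z) = -1.9207, Im(z) = 0.1168


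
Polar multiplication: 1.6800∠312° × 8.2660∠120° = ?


r = 1.6800 * 8.2660 = 13.8869
theta = 312° + 120° = 432° = 72° (mod 360)

13.8869 cis(72°)


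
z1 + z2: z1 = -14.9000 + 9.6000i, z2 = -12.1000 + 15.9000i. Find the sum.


Real: -14.9 - 12.1 = -27
Imag: 9.6 + 15.9 = 25.5

-27.0000 + 25.5000i


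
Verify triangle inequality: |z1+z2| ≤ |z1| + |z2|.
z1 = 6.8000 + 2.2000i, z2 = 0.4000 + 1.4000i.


|z1| = sqrt(6.8^2 + 2.2^2) = sqrt(51.08) = 7.1470
|z2| = sqrt(0.4^2 + 1.4^2) = sqrt(2.12) = 1.4560
z1+z2 = 7.2000 + 3.6000i
|z1+z2| = sqrt(64.8) = 8.0498
|z1|+|z2| = 7.1470 + 1.4560 = 8.6030

|z1+z2| = 8.0498 ≤ |z1|+|z2| = 8.6030 (verified)


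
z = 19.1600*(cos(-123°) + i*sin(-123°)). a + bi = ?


a = 19.1600*cos(-123°) = 19.1600*(-0.54464) = -10.4353
b = 19.1600*sin(-123°) = 19.1600*(-0.83867) = -16.0689

-10.4353 - 16.0689i


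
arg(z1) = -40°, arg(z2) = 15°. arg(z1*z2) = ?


arg(z1*z2) = -40° + 15° = -25°
Normalized to (-180°, 180°]: -25°

-25°


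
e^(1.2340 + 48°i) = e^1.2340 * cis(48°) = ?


e^1.2340 = 3.43494
cos(48°) = 0.66913
sin(48°) = 0.743145
Real = 3.43494*0.66913 = 2.2984
Imag = 3.43494*0.743145 = 2.5527

2.2984 + 2.5527i


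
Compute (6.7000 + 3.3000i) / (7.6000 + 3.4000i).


Conjugate of z2 = 7.6000 - 3.4000i
Numerator: (6.7000 + 3.3000i)(7.6000 - 3.4000i) = 62.1400 + 2.3000i
Denominator: 7.6^2 + 3.4^2 = 69.32
Result = (62.1400 + 2.3000i)/69.32

0.8964 + 0.0332i


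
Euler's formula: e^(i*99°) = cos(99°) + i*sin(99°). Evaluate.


cos(99°) = -0.1564
sin(99°) = 0.9877

e^(i*99°) = -0.1564 + 0.9877i


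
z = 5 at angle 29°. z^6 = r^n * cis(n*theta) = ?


r^6 = 5^6 = 15625
n*theta = 6*29° = 174° = 174° (mod 360)
a = 15625*cos(174°) = -15539.4046
b = 15625*sin(174°) = 1633.2572

15625 cis(174°) = -15539.4046 + 1633.2572i


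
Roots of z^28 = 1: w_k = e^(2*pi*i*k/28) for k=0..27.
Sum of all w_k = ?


The sum of all 28th roots of unity is 0.
Geometric series: (1 - w^28)/(1 - w) = (1-1)/(1-w) = 0 since w^28 = 1, w ≠ 1.
Alternatively: coefficient of z^27 in z^28 - 1 is 0.

0


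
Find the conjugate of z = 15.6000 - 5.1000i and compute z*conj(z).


z_bar = 15.6000 + 5.1000i
z*z_bar = 15.6^2 + (-5.1)^2 = 243.36 + 26.01 = 269.37

z_bar = 15.6000 + 5.1000i, z*z_bar = 269.37


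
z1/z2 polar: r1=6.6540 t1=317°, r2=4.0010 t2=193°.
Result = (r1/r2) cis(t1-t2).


r = 6.6540 / 4.0010 = 1.6631
theta = 317° - 193° = 124° = 124° (mod 360)

1.6631 cis(124°)


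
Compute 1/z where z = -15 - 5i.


|z|^2 = 225+25 = 250
1/z = (-15 + 5i)/250

1/z = -0.0600 + 0.0200i


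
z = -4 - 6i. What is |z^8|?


|z| = sqrt(16+36) = sqrt(52) = 7.2111
|z^8| = |z|^8 = (sqrt(52))^8 = 52^4 = 7311616

|z^8| = 7311616


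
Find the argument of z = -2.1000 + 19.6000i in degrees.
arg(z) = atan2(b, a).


Re = -2.1, Im = 19.6
arg = atan2(19.6, -2.1) = 96.1155 degrees

arg(z) = 96.1155 degrees


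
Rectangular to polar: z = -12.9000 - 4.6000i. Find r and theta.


r = sqrt(166.41+21.16) = sqrt(187.57) = 13.6956
theta = atan2(-4.6, -12.9) = -160.3743 degrees

r = 13.6956, theta = -160.3743 degrees


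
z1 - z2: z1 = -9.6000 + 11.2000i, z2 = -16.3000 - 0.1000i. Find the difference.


Real: -9.6 + 16.3 = 6.7
Imag: 11.2 + 0.1 = 11.3

6.7000 + 11.3000i


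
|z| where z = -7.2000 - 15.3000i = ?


|z| = sqrt((-7.2)^2 + (-15.3)^2) = sqrt(51.84 + 234.09) = sqrt(285.93) = 16.9095

|z| = 16.9095


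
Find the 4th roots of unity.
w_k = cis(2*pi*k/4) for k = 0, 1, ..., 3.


The 4th roots of unity are cis(360k/4°) for k=0..3
Angle step = 360/4 = 90°
Primitive root: cis(90°)
Primitive root = 0 + 1.0000i

4 roots at angles: 0°, 90°, 180°, 270°


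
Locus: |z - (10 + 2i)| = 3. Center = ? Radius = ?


|z - z0| = r is a circle with center z0 and radius r.
Center = (10, 2), radius = 3

Circle with center (10, 2) and radius 3


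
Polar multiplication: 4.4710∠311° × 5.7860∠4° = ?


r = 4.4710 * 5.7860 = 25.8692
theta = 311° + 4° = 315° = 315° (mod 360)

25.8692 cis(315°)


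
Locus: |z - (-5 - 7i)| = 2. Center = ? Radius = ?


|z - z0| = r is a circle with center z0 and radius r.
Center = (-5, -7), radius = 2

Circle with center (-5, -7) and radius 2


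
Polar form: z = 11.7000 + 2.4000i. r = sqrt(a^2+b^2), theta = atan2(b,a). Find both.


r = sqrt(136.89+5.76) = sqrt(142.65) = 11.9436
theta = atan2(2.4, 11.7) = 11.5922 degrees

r = 11.9436, theta = 11.5922 degrees


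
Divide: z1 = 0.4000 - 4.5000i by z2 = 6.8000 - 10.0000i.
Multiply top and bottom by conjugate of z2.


Conjugate of z2 = 6.8000 + 10.0000i
Numerator: (0.4000 - 4.5000i)(6.8000 + 10.0000i) = 47.7200 - 26.6000i
Denominator: 6.8^2 + (-10)^2 = 146.24
Result = (47.7200 - 26.6000i)/146.24

0.3263 - 0.1819i


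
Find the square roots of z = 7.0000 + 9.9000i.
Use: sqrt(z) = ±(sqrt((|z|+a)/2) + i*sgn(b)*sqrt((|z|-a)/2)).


|z| = sqrt(49+98.01) = 12.1248
sqrt((|z|+a)/2) = sqrt((12.1248+7)/2) = sqrt(9.5624) = 3.0923
sqrt((|z|-a)/2) = sqrt((12.1248-7)/2) = sqrt(2.5624) = 1.6007

±(3.0923 + 1.6007i) i.e. 3.0923 + 1.6007i and -3.0923 - 1.6007i


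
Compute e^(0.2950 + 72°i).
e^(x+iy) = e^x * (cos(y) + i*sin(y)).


e^0.2950 = 1.3431
cos(72°) = 0.309
sin(72°) = 0.9511
Real = 1.3431*0.309 = 0.4150
Imag = 1.3431*0.9511 = 1.2774

0.4150 + 1.2774i


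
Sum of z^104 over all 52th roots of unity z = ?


The roots are w_k = w^k with w = e^(2*pi*i/52), and (w^k)^104 = (w^104)^k.
So S = 1 + u + u^2 + ... + u^(51) with u = w^104.
104 = 2*52 + 0, so 104 is a multiple of 52 and u = (w^52)^2 = 1.
Every one of the 52 terms equals 1: S = 52

S = 52


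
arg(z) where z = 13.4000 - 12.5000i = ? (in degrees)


Re = 13.4, Im = -12.5
arg = atan2(-12.5, 13.4) = -43.0098 degrees

arg(z) = -43.0098 degrees


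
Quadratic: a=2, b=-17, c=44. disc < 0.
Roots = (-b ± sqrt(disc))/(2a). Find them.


disc = (-17)^2 - 4*2*44 = 289 - 352 = -63
sqrt(|disc|) = sqrt(63) = 7.9373
Real part = 17/(2*2) = 4.2500
Imag part = 7.9373/(2*2) = 1.9843

4.2500 ± 1.9843i


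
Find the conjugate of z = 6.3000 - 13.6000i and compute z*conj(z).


z_bar = 6.3000 + 13.6000i
z*z_bar = 6.3^2 + (-13.6)^2 = 39.69 + 184.96 = 224.65

z_bar = 6.3000 + 13.6000i, z*z_bar = 224.65


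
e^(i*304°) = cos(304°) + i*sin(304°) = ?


cos(304°) = 0.5592
sin(304°) = -0.8290

e^(i*304°) = 0.5592 - 0.8290i


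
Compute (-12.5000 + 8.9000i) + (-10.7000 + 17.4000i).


Real: -12.5 - 10.7 = -23.2
Imag: 8.9 + 17.4 = 26.3

-23.2000 + 26.3000i


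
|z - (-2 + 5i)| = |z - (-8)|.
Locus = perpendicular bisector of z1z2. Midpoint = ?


Equal distances means the locus is the perpendicular bisector of z1 and z2.
Midpoint = ((-2+(-8))/2, (5+0)/2) = (-5.0000, 2.5000)

Perpendicular bisector through (-5.0000, 2.5000)


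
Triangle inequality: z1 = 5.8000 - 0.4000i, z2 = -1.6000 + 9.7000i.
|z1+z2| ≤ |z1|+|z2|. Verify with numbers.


|z1| = sqrt(5.8^2 + (-0.4)^2) = sqrt(33.8) = 5.8138
|z2| = sqrt((-1.6)^2 + 9.7^2) = sqrt(96.65) = 9.8311
z1+z2 = 4.2000 + 9.3000i
|z1+z2| = sqrt(104.13) = 10.2044
|z1|+|z2| = 5.8138 + 9.8311 = 15.6449

|z1+z2| = 10.2044 ≤ |z1|+|z2| = 15.6449 (verified)


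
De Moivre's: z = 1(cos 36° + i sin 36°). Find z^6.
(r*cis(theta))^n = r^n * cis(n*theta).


r^6 = 1^6 = 1
n*theta = 6*36° = 216° = 216° (mod 360)
a = 1*cos(216°) = -0.8090
b = 1*sin(216°) = -0.5878

1 cis(216°) = -0.8090 - 0.5878i


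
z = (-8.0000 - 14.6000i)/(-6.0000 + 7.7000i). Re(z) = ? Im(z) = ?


Multiply by conjugate: (-8.0000 - 14.6000i)(-6.0000 - 7.7000i) / ((-6)^2 + 7.7^2)
Numerator real = -8*(-6) - (14.6)*7.7 = -64.42
Numerator imag = -14.6*(-6) - (-8)*7.7 = 149.2
Denominator = 95.29
Re(z) = -64.42/95.29 = -0.6760
Im(z) = 149.2/95.29 = 1.5657

Re(z) = -0.6760, Im(z) = 1.5657


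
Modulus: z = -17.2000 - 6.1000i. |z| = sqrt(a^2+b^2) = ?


|z| = sqrt((-17.2)^2 + (-6.1)^2) = sqrt(295.84 + 37.21) = sqrt(333.05) = 18.2497

|z| = 18.2497


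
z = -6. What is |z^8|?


|z| = sqrt(36+0) = sqrt(36) = 6
|z^8| = |z|^8 = 6^8 = 1679616

|z^8| = 1679616


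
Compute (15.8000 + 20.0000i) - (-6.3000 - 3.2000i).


Real: 15.8 + 6.3 = 22.1
Imag: 20 + 3.2 = 23.2

22.1000 + 23.2000i


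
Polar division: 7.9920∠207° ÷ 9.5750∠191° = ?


r = 7.9920 / 9.5750 = 0.8347
theta = 207° - 191° = 16° = 16° (mod 360)

0.8347 cis(16°)


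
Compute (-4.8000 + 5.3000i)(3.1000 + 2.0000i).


Real = -4.8*3.1 - 5.3*2 = -14.88 - 10.6 = -25.48
Imag = -4.8*2 + 3.1*5.3 = -9.6 + 16.43 = 6.83

-25.4800 + 6.8300i


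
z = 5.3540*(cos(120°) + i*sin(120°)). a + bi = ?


a = 5.3540*cos(120°) = 5.3540*(-0.5) = -2.6770
b = 5.3540*sin(120°) = 5.3540*0.86603 = 4.6367

-2.6770 + 4.6367i


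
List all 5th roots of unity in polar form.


The 5th roots of unity are cis(360k/5°) for k=0..4
Angle step = 360/5 = 72°
Primitive root: cis(72°)
Primitive root = 0.3090 + 0.9511i

5 roots at angles: 0°, 72°, 144°, 216°, 288°


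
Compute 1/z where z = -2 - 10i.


|z|^2 = 4+100 = 104
1/z = (-2 + 10i)/104

1/z = -0.0192 + 0.0962i


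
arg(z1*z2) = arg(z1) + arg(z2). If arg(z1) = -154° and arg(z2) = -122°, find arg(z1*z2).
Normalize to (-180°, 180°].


arg(z1*z2) = -154° - 122° = -276°
Normalized to (-180°, 180°]: 84°

84°


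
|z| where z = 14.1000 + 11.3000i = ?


|z| = sqrt(14.1^2 + 11.3^2) = sqrt(198.81 + 127.69) = sqrt(326.5) = 18.0693

|z| = 18.0693


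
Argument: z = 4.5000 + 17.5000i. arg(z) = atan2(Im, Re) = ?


Re = 4.5, Im = 17.5
arg = atan2(17.5, 4.5) = 75.5792 degrees

arg(z) = 75.5792 degrees


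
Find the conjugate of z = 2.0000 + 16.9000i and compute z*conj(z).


z_bar = 2.0000 - 16.9000i
z*z_bar = 2^2 + 16.9^2 = 4 + 285.61 = 289.61

z_bar = 2.0000 - 16.9000i, z*z_bar = 289.61


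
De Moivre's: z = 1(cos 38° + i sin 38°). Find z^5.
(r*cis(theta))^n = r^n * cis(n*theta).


r^5 = 1^5 = 1
n*theta = 5*38° = 190° = 190° (mod 360)
a = 1*cos(190°) = -0.9848
b = 1*sin(190°) = -0.1736

1 cis(190°) = -0.9848 - 0.1736i


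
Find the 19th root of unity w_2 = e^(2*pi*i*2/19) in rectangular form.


Angle = 360*2/19 = 37.8947°
a = cos(37.8947°) = 0.7891
b = sin(37.8947°) = 0.6142

0.7891 + 0.6142i


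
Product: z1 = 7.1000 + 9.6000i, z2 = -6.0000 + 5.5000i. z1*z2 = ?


Real = 7.1*(-6) - 9.6*5.5 = -42.6 - 52.8 = -95.4
Imag = 7.1*5.5 - (6)*9.6 = 39.05 - (57.6) = -18.55

-95.4000 - 18.5500i


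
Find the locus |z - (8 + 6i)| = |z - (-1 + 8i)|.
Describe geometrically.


Equal distances means the locus is the perpendicular bisector of z1 and z2.
Midpoint = ((8+(-1))/2, (6+8)/2) = (3.5000, 7.0000)

Perpendicular bisector through (3.5000, 7.0000)


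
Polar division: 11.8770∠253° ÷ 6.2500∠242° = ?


r = 11.8770 / 6.2500 = 1.9003
theta = 253° - 242° = 11° = 11° (mod 360)

1.9003 cis(11°)


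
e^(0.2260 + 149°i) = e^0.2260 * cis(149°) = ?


e^0.2260 = 1.2536
cos(149°) = -0.85717
sin(149°) = 0.515
Real = 1.2536*(-0.85717) = -1.0745
Imag = 1.2536*0.515 = 0.6456

-1.0745 + 0.6456i


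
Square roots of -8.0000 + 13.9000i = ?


|z| = sqrt(64+193.21) = 16.0378
sqrt((|z|+a)/2) = sqrt((16.0378+(-8))/2) = sqrt(4.0189) = 2.0047
sqrt((|z|-a)/2) = sqrt((16.0378-(-8))/2) = sqrt(12.0189) = 3.4668

±(2.0047 + 3.4668i) i.e. 2.0047 + 3.4668i and -2.0047 - 3.4668i


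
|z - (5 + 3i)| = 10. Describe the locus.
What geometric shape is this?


|z - z0| = r is a circle with center z0 and radius r.
Center = (5, 3), radius = 10

Circle with center (5, 3) and radius 10


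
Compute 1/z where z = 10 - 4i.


|z|^2 = 100+16 = 116
1/z = (10 + 4i)/116

1/z = 0.0862 + 0.0345i


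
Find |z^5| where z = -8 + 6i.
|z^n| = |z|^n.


|z| = sqrt(64+36) = sqrt(100) = 10
|z^5| = |z|^5 = 10^5 = 100000

|z^5| = 100000


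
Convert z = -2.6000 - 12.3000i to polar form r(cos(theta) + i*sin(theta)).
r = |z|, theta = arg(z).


r = sqrt(6.76+151.29) = sqrt(158.05) = 12.5718
theta = atan2(-12.3, -2.6) = -101.9356 degrees

r = 12.5718, theta = -101.9356 degrees


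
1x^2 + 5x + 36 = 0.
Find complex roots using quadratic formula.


disc = 5^2 - 4*1*36 = 25 - 144 = -119
sqrt(|disc|) = sqrt(119) = 10.9087
Real part = -5/(2*1) = -2.5000
Imag part = 10.9087/(2*1) = 5.4544

-2.5000 ± 5.4544i


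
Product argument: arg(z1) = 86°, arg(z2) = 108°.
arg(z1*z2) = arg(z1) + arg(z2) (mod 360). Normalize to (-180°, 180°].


arg(z1*z2) = 86° + 108° = 194°
Normalized to (-180°, 180°]: -166°

-166°


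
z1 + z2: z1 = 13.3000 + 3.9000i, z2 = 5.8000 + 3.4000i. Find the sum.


Real: 13.3 + 5.8 = 19.1
Imag: 3.9 + 3.4 = 7.3

19.1000 + 7.3000i


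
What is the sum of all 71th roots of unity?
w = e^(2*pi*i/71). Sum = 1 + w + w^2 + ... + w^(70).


The sum of all 71th roots of unity is 0.
Geometric series: (1 - w^71)/(1 - w) = (1-1)/(1-w) = 0 since w^71 = 1, w ≠ 1.
Alternatively: coefficient of z^70 in z^71 - 1 is 0.

0


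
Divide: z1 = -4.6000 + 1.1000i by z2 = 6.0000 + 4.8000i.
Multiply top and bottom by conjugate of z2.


Conjugate of z2 = 6.0000 - 4.8000i
Numerator: (-4.6000 + 1.1000i)(6.0000 - 4.8000i) = -22.3200 + 28.6800i
Denominator: 6^2 + 4.8^2 = 59.04
Result = (-22.3200 + 28.6800i)/59.04

-0.3780 + 0.4858i


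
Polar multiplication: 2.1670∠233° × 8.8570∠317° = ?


r = 2.1670 * 8.8570 = 19.1931
theta = 233° + 317° = 550° = 190° (mod 360)

19.1931 cis(190°)


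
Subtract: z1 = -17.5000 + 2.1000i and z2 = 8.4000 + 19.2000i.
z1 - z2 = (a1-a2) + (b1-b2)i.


Real: -17.5 - 8.4 = -25.9
Imag: 2.1 - 19.2 = -17.1

-25.9000 - 17.1000i


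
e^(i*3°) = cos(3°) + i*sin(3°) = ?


cos(3°) = 0.9986
sin(3°) = 0.0523

e^(i*3°) = 0.9986 + 0.0523i


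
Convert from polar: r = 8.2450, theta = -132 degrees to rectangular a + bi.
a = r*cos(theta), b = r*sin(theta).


a = 8.2450*cos(-132°) = 8.2450*(-0.66913) = -5.5170
b = 8.2450*sin(-132°) = 8.2450*(-0.74314) = -6.1272

-5.5170 - 6.1272i


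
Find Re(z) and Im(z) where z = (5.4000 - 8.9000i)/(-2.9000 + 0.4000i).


Multiply by conjugate: (5.4000 - 8.9000i)(-2.9000 - 0.4000i) / ((-2.9)^2 + 0.4^2)
Numerator real = 5.4*(-2.9) - (8.9)*0.4 = -19.22
Numerator imag = -8.9*(-2.9) - 5.4*0.4 = 23.65
Denominator = 8.57
Re(z) = -19.22/8.57 = -2.2427
Im(z) = 23.65/8.57 = 2.7596

Re(z) = -2.2427, Im(z) = 2.7596


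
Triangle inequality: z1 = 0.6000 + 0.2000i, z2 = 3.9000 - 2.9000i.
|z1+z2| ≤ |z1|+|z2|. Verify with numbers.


|z1| = sqrt(0.6^2 + 0.2^2) = sqrt(0.4) = 0.6325
|z2| = sqrt(3.9^2 + (-2.9)^2) = sqrt(23.62) = 4.8600
z1+z2 = 4.5000 - 2.7000i
|z1+z2| = sqrt(27.54) = 5.2479
|z1|+|z2| = 0.6325 + 4.8600 = 5.4925

|z1+z2| = 5.2479 ≤ |z1|+|z2| = 5.4925 (verified)


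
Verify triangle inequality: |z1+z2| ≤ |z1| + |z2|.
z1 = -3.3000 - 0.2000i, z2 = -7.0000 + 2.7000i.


|z1| = sqrt((-3.3)^2 + (-0.2)^2) = sqrt(10.93) = 3.3061
|z2| = sqrt((-7)^2 + 2.7^2) = sqrt(56.29) = 7.5027
z1+z2 = -10.3000 + 2.5000i
|z1+z2| = sqrt(112.34) = 10.5991
|z1|+|z2| = 3.3061 + 7.5027 = 10.8088

|z1+z2| = 10.5991 ≤ |z1|+|z2| = 10.8088 (verified)


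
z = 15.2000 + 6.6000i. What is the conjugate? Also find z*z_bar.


z_bar = 15.2000 - 6.6000i
z*z_bar = 15.2^2 + 6.6^2 = 231.04 + 43.56 = 274.6

z_bar = 15.2000 - 6.6000i, z*z_bar = 274.6


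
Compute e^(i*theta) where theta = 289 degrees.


cos(289°) = 0.3256
sin(289°) = -0.9455

e^(i*289°) = 0.3256 - 0.9455i
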